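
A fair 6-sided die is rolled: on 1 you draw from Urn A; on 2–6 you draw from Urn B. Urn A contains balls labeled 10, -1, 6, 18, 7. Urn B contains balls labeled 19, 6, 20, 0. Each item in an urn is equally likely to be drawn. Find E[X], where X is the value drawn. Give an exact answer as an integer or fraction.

257/24

E[X | Urn A] = (10 − 1 + 6 + 18 + 7)/5 = 8
E[X | Urn B] = (19 + 6 + 20 + 0)/4 = 45/4
E[X] = (1/6)·8 + (5/6)·45/4 = 257/24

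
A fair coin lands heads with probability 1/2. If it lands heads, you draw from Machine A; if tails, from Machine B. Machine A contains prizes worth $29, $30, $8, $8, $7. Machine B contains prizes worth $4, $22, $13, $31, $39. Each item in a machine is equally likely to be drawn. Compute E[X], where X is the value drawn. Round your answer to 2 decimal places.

$19.10

E[X | Machine A] = (29 + 30 + 8 + 8 + 7)/5 = 82/5
E[X | Machine B] = (4 + 22 + 13 + 31 + 39)/5 = 109/5
E[X] = (1/2)·82/5 + (1/2)·109/5 = 191/10 ≈ 19.10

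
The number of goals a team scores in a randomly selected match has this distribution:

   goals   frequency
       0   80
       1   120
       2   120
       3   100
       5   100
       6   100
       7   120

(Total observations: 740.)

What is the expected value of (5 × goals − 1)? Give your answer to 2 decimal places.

Total = 740, so P(goals=0) = 80/740, etc.
E[5x-1] = (4/37)·(-1) + (6/37)·4 + (6/37)·9 + (5/37)·14 + (5/37)·24 + (5/37)·29 + (6/37)·34
     = 613/37 ≈ 16.57

16.57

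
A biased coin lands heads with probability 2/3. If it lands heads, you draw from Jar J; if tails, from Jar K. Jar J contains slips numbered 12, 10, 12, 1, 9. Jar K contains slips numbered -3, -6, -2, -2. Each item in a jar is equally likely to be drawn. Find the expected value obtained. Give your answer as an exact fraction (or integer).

287/60

E[X | Jar J] = (12 + 10 + 12 + 1 + 9)/5 = 44/5
E[X | Jar K] = (-3 − 6 − 2 − 2)/4 = -13/4
E[X] = (2/3)·44/5 + (1/3)·(-13/4) = 287/60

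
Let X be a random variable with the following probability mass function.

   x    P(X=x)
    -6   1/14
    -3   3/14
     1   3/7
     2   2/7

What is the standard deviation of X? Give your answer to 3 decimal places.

E[X] = -1/14, E[X²] = 85/14
Var(X) = E[X²] − (E[X])² = 85/14 − 1/196 = 1189/196
SD(X) = √(1189/196) ≈ 2.463

2.463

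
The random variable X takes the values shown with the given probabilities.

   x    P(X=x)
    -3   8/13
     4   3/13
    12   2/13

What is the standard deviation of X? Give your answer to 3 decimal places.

5.526

E[X] = 12/13, E[X²] = 408/13
Var(X) = E[X²] − (E[X])² = 408/13 − 144/169 = 5160/169
SD(X) = √(5160/169) ≈ 5.526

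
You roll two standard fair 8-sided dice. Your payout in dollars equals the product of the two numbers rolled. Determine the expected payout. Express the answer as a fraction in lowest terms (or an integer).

Distribution of the product of the two numbers rolled: 1 w.p. 1/64, 2 w.p. 1/32, 3 w.p. 1/32, 4 w.p. 3/64, 5 w.p. 1/32, 6 w.p. 1/16, …
E[payout] = (1/64)·1 + (1/32)·2 + (1/32)·3 + (3/64)·4 + (1/32)·5 + (1/16)·6 + (1/32)·7 + (1/16)·8 + (1/64)·9 + (1/32)·10 + (1/16)·12 + (1/32)·14 + (1/32)·15 + (3/64)·16 + (1/32)·18 + (1/32)·20 + (1/32)·21 + (1/16)·24 + (1/64)·25 + (1/32)·28 + (1/32)·30 + (1/32)·32 + (1/32)·35 + (1/64)·36 + (1/32)·40 + (1/32)·42 + (1/32)·48 + (1/64)·49 + (1/32)·56 + (1/64)·64 = 81/4

81/4 dollars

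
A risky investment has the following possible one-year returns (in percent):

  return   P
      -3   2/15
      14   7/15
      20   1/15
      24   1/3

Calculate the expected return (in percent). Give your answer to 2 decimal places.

E[X] = (2/15)·(-3) + (7/15)·14 + (1/15)·20 + (1/3)·24
     = 232/15 ≈ 15.47

15.47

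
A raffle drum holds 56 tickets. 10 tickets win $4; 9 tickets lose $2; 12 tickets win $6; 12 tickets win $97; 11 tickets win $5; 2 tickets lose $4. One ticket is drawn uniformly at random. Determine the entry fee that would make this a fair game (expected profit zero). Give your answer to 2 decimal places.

E[payout] = (10/56)·4 + (9/56)·(-2) + (12/56)·6 + (12/56)·97 + (11/56)·5 + (2/56)·(-4) = 1305/56
Fair fee = E[payout] = 1305/56 ≈ $23.30

$23.30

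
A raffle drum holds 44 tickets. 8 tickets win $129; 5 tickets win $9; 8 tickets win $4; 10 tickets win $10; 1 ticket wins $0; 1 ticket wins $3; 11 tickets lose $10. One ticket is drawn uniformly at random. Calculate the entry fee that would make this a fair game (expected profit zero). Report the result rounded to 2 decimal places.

E[payout] = (8/44)·129 + (5/44)·9 + (8/44)·4 + (10/44)·10 + (1/44)·0 + (1/44)·3 + (11/44)·(-10) = 551/22
Fair fee = E[payout] = 551/22 ≈ $25.05

$25.05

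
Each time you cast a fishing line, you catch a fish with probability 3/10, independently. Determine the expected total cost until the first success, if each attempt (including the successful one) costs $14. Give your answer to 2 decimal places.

$46.67

E[#attempts] = 1/p = 10/3; E[cost] = 14·10/3 = 140/3.
≈ 46.67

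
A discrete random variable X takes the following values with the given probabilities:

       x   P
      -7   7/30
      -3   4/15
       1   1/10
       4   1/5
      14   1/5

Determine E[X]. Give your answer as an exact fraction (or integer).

E[X] = (7/30)·(-7) + (4/15)·(-3) + (1/10)·1 + (1/5)·4 + (1/5)·14
     = 19/15

19/15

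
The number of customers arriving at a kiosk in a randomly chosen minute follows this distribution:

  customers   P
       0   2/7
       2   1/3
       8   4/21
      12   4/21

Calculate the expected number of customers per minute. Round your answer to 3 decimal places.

E[X] = (2/7)·0 + (1/3)·2 + (4/21)·8 + (4/21)·12
     = 94/21 ≈ 4.476

4.476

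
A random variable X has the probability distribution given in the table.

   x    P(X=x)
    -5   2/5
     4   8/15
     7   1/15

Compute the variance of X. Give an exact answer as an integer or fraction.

536/25

E[X] = (2/5)·(-5) + (8/15)·4 + (1/15)·7 = 3/5
E[X²] = (2/5)·25 + (8/15)·16 + (1/15)·49 = 109/5
Var(X) = 109/5 − (3/5)² = 536/25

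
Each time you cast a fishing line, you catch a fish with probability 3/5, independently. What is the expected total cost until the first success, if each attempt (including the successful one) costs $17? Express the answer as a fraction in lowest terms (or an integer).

E[#attempts] = 1/p = 5/3; E[cost] = 17·5/3 = 85/3.

85/3 dollars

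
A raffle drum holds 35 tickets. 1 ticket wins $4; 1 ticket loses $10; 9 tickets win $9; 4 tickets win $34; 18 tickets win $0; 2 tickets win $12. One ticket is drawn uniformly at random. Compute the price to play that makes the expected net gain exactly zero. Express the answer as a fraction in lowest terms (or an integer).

47/7 dollars

E[payout] = (1/35)·4 + (1/35)·(-10) + (9/35)·9 + (4/35)·34 + (18/35)·0 + (2/35)·12 = 47/7
Fair fee = E[payout] = 47/7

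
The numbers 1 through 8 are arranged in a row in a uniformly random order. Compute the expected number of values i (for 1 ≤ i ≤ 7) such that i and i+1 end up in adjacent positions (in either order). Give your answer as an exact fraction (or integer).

7/4

For each i ∈ {1,…,7}, let Xᵢ = 1 if i and i+1 are adjacent. P(Xᵢ=1) = 2·(8−1)!/8! = 2/8.
By linearity, E[ΣXᵢ] = (7)·(2/8) = 7/4.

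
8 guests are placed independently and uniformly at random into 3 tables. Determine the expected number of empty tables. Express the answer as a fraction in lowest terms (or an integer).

256/2187

Let Xⱼ=1 if table j is empty. P(Xⱼ=1) = ((3-1)/3)^8 = 256/6561.
By linearity, E[#empty] = 3·256/6561 = 256/2187.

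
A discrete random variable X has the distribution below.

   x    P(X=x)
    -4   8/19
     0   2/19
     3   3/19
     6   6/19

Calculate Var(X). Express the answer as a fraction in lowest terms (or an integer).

6880/361

E[X] = (8/19)·(-4) + (2/19)·0 + (3/19)·3 + (6/19)·6 = 13/19
E[X²] = (8/19)·16 + (2/19)·0 + (3/19)·9 + (6/19)·36 = 371/19
Var(X) = 371/19 − (13/19)² = 6880/361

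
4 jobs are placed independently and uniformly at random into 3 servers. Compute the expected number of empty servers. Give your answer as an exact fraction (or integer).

Let Xⱼ=1 if server j is empty. P(Xⱼ=1) = ((3-1)/3)^4 = 16/81.
By linearity, E[#empty] = 3·16/81 = 16/27.

16/27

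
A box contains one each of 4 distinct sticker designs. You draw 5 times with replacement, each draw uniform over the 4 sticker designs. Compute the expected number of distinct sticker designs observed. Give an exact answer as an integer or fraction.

Let Xⱼ=1 if type j appears at least once. P(Xⱼ=1) = 1 − ((4−1)/4)^5 = 781/1024.
E[#distinct] = 4·781/1024 = 781/256.

781/256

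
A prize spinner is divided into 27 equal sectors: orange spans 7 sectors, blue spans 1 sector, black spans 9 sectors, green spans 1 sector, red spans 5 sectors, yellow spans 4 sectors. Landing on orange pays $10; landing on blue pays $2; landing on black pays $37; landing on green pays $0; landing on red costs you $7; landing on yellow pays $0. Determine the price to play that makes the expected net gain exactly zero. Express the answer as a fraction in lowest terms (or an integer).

E[payout] = (7/27)·10 + (1/27)·2 + (9/27)·37 + (1/27)·0 + (5/27)·(-7) + (4/27)·0 = 370/27
Fair fee = E[payout] = 370/27

370/27 dollars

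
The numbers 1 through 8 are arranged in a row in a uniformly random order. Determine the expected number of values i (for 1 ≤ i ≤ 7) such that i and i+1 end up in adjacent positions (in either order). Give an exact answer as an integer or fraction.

For each i ∈ {1,…,7}, let Xᵢ = 1 if i and i+1 are adjacent. P(Xᵢ=1) = 2·(8−1)!/8! = 2/8.
By linearity, E[ΣXᵢ] = (7)·(2/8) = 7/4.

7/4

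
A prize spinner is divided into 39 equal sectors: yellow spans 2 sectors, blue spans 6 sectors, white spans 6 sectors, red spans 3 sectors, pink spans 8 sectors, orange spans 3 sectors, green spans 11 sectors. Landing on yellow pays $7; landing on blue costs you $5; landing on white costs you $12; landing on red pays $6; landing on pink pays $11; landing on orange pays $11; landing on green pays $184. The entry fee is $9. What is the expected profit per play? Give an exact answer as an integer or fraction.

E[payout] = (2/39)·7 + (6/39)·(-5) + (6/39)·(-12) + (3/39)·6 + (8/39)·11 + (3/39)·11 + (11/39)·184 = 2075/39
Expected profit = 2075/39 − 9 = 1724/39

1724/39 dollars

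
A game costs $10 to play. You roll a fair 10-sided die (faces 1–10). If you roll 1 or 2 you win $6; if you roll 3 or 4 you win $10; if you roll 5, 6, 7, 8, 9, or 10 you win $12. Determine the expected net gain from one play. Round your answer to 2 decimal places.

E[payout] = (1/5)·6 + (1/5)·10 + (3/5)·12 = 52/5
Expected profit = 52/5 − 10 = 2/5 ≈ $0.40

$0.40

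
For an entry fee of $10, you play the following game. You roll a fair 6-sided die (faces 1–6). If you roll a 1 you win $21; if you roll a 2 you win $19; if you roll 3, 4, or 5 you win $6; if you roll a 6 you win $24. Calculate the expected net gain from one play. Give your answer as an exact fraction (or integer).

11/3 dollars

E[payout] = (1/2)·6 + (1/6)·19 + (1/6)·21 + (1/6)·24 = 41/3
Expected profit = 41/3 − 10 = 11/3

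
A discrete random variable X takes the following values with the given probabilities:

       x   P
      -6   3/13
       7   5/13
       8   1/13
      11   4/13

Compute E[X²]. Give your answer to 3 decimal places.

E[X²] = (3/13)·36 + (5/13)·49 + (1/13)·64 + (4/13)·121
     = 901/13 ≈ 69.308

69.308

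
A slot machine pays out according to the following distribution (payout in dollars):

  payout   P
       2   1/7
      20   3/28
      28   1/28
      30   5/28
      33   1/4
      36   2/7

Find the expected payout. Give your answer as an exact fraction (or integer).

E[X] = (1/7)·2 + (3/28)·20 + (1/28)·28 + (5/28)·30 + (1/4)·33 + (2/7)·36
     = 765/28

765/28 dollars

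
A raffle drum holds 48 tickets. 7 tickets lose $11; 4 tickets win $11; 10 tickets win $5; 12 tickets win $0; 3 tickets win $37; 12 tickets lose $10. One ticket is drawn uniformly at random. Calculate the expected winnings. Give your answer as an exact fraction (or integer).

E[payout] = (7/48)·(-11) + (4/48)·11 + (10/48)·5 + (12/48)·0 + (3/48)·37 + (12/48)·(-10) = 1/6

1/6 dollars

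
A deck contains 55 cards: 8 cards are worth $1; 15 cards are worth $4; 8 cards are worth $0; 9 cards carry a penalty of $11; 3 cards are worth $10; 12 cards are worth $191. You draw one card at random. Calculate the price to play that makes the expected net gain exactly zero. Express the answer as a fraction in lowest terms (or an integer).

2291/55 dollars

E[payout] = (8/55)·1 + (15/55)·4 + (8/55)·0 + (9/55)·(-11) + (3/55)·10 + (12/55)·191 = 2291/55
Fair fee = E[payout] = 2291/55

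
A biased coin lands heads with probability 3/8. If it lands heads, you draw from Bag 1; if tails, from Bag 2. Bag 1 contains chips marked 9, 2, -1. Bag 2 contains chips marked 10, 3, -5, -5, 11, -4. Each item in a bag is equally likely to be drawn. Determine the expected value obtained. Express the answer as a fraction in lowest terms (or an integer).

55/24

E[X | Bag 1] = (9 + 2 − 1)/3 = 10/3
E[X | Bag 2] = (10 + 3 − 5 − 5 + 11 − 4)/6 = 5/3
E[X] = (3/8)·10/3 + (5/8)·5/3 = 55/24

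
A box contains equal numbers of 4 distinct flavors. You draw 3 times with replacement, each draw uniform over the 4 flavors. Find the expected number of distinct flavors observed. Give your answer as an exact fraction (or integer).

37/16

Let Xⱼ=1 if type j appears at least once. P(Xⱼ=1) = 1 − ((4−1)/4)^3 = 37/64.
E[#distinct] = 4·37/64 = 37/16.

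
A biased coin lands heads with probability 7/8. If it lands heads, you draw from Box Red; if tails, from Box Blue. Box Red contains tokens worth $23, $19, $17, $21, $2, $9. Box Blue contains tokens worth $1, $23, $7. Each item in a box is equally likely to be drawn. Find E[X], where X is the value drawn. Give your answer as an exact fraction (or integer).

233/16 dollars

E[X | Box Red] = (23 + 19 + 17 + 21 + 2 + 9)/6 = 91/6
E[X | Box Blue] = (1 + 23 + 7)/3 = 31/3
E[X] = (7/8)·91/6 + (1/8)·31/3 = 233/16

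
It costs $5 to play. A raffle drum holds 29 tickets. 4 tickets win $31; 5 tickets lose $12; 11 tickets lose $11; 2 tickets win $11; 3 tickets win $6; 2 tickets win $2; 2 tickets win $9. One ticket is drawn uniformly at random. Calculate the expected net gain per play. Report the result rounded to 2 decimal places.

E[payout] = (4/29)·31 + (5/29)·(-12) + (11/29)·(-11) + (2/29)·11 + (3/29)·6 + (2/29)·2 + (2/29)·9 = 5/29
Expected profit = 5/29 − 5 = -140/29 ≈ -$4.83

-$4.83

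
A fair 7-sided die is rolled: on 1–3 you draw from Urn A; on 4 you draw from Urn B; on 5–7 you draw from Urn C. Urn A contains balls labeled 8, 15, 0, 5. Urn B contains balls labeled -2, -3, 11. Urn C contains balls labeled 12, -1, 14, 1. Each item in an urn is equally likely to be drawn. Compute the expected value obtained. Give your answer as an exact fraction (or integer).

85/14

E[X | Urn A] = (8 + 15 + 0 + 5)/4 = 7
E[X | Urn B] = (-2 − 3 + 11)/3 = 2
E[X | Urn C] = (12 − 1 + 14 + 1)/4 = 13/2
E[X] = (3/7)·7 + (1/7)·2 + (3/7)·13/2 = 85/14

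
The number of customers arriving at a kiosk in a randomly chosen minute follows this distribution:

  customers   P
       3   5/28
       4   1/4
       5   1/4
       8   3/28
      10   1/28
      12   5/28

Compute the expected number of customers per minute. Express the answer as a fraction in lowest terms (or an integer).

43/7

E[X] = (5/28)·3 + (1/4)·4 + (1/4)·5 + (3/28)·8 + (1/28)·10 + (5/28)·12
     = 43/7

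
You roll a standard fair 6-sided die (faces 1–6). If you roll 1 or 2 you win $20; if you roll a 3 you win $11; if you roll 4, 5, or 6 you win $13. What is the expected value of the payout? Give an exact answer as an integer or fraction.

$15

E[payout] = (1/6)·11 + (1/2)·13 + (1/3)·20 = 15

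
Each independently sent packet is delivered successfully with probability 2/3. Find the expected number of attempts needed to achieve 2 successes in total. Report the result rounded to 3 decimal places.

3.000

By linearity (sum of 2 independent geometric waits), E[trials] = 2/p = 2/(2/3) = 3.
≈ 3.000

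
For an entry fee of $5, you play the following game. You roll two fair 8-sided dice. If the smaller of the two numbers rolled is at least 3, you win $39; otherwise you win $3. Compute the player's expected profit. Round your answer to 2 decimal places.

E[payout] = (7/16)·3 + (9/16)·39 = 93/4
Expected profit = 93/4 − 5 = 73/4 ≈ $18.25

$18.25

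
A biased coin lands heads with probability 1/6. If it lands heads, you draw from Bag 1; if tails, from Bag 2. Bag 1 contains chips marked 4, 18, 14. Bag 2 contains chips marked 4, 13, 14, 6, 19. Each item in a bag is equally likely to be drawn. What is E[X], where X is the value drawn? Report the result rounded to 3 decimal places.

E[X | Bag 1] = (4 + 18 + 14)/3 = 12
E[X | Bag 2] = (4 + 13 + 14 + 6 + 19)/5 = 56/5
E[X] = (1/6)·12 + (5/6)·56/5 = 34/3 ≈ 11.333

11.333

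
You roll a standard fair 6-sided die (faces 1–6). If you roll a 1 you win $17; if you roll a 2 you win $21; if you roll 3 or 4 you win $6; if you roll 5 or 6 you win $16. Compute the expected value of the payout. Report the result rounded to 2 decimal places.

E[payout] = (1/3)·6 + (1/3)·16 + (1/6)·17 + (1/6)·21 = 41/3
≈ $13.67

$13.67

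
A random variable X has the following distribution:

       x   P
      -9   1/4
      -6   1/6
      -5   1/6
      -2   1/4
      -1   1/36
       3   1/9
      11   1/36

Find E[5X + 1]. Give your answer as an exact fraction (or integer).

-679/36

E[5x+1] = (1/4)·(-44) + (1/6)·(-29) + (1/6)·(-24) + (1/4)·(-9) + (1/36)·(-4) + (1/9)·16 + (1/36)·56
     = -679/36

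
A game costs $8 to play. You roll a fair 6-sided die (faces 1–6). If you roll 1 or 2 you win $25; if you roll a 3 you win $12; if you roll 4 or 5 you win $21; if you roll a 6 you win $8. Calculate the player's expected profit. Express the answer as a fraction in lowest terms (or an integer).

32/3 dollars

E[payout] = (1/6)·8 + (1/6)·12 + (1/3)·21 + (1/3)·25 = 56/3
Expected profit = 56/3 − 8 = 32/3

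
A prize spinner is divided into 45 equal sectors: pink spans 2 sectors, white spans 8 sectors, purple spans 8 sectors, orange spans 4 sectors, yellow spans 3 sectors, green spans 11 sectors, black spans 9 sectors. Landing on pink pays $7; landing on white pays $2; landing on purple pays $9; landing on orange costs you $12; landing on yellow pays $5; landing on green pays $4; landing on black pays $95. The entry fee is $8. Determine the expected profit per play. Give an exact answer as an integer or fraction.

E[payout] = (2/45)·7 + (8/45)·2 + (8/45)·9 + (4/45)·(-12) + (3/45)·5 + (11/45)·4 + (9/45)·95 = 968/45
Expected profit = 968/45 − 8 = 608/45

608/45 dollars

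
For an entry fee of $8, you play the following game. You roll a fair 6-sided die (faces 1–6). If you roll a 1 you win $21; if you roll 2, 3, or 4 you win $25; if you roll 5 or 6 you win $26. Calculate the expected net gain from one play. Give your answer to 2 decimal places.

$16.67

E[payout] = (1/6)·21 + (1/2)·25 + (1/3)·26 = 74/3
Expected profit = 74/3 − 8 = 50/3 ≈ $16.67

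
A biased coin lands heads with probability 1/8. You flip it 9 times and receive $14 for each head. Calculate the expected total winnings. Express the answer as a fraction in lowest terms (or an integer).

E[#heads] = 9·1/8 = 9/8 (linearity over flips).
E[winnings] = 14·9/8 = 63/4.

63/4 dollars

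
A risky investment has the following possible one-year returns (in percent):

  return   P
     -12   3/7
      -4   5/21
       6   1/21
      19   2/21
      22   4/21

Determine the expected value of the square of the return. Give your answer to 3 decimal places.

193.810

E[X²] = (3/7)·144 + (5/21)·16 + (1/21)·36 + (2/21)·361 + (4/21)·484
     = 4070/21 ≈ 193.810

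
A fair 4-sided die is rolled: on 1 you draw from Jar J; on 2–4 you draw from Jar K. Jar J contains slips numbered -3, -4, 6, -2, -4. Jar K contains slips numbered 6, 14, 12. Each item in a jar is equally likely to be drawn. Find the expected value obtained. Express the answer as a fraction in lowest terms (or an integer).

E[X | Jar J] = (-3 − 4 + 6 − 2 − 4)/5 = -7/5
E[X | Jar K] = (6 + 14 + 12)/3 = 32/3
E[X] = (1/4)·(-7/5) + (3/4)·32/3 = 153/20

153/20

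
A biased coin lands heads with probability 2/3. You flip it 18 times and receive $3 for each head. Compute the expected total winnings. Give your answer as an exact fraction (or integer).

$36

E[#heads] = 18·2/3 = 12 (linearity over flips).
E[winnings] = 3·12 = 36.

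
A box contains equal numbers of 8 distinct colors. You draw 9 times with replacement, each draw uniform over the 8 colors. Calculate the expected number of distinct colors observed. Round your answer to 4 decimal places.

Let Xⱼ=1 if type j appears at least once. P(Xⱼ=1) = 1 − ((8−1)/8)^9 = 93864121/134217728.
E[#distinct] = 8·93864121/134217728 = 93864121/16777216.
≈ 5.5947

5.5947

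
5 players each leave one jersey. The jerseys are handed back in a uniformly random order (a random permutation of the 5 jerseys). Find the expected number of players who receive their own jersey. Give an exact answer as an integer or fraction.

Let Xᵢ = 1 if person i gets their own jersey. For each i, P(Xᵢ=1) = 1/5.
By linearity of expectation, E[X₁+…+X_5] = 5·(1/5) = 1.

1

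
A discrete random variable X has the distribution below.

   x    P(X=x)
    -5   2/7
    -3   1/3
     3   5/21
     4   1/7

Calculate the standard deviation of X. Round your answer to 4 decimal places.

E[X] = -8/7, E[X²] = 102/7
Var(X) = E[X²] − (E[X])² = 102/7 − 64/49 = 650/49
SD(X) = √(650/49) ≈ 3.6422

3.6422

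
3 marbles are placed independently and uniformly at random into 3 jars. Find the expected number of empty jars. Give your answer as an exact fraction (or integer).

8/9

Let Xⱼ=1 if jar j is empty. P(Xⱼ=1) = ((3-1)/3)^3 = 8/27.
By linearity, E[#empty] = 3·8/27 = 8/9.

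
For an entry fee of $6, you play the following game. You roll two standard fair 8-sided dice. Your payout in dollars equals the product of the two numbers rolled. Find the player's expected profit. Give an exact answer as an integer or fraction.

Distribution of the product of the two numbers rolled: 1 w.p. 1/64, 2 w.p. 1/32, 3 w.p. 1/32, 4 w.p. 3/64, 5 w.p. 1/32, 6 w.p. 1/16, …
E[payout] = (1/64)·1 + (1/32)·2 + (1/32)·3 + (3/64)·4 + (1/32)·5 + (1/16)·6 + (1/32)·7 + (1/16)·8 + (1/64)·9 + (1/32)·10 + (1/16)·12 + (1/32)·14 + (1/32)·15 + (3/64)·16 + (1/32)·18 + (1/32)·20 + (1/32)·21 + (1/16)·24 + (1/64)·25 + (1/32)·28 + (1/32)·30 + (1/32)·32 + (1/32)·35 + (1/64)·36 + (1/32)·40 + (1/32)·42 + (1/32)·48 + (1/64)·49 + (1/32)·56 + (1/64)·64 = 81/4
Expected profit = 81/4 − 6 = 57/4

57/4 dollars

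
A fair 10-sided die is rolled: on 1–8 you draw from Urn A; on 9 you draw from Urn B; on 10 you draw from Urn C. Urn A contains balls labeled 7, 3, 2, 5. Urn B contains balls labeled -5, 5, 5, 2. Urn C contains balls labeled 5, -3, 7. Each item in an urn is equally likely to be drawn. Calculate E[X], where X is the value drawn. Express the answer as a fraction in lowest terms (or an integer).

E[X | Urn A] = (7 + 3 + 2 + 5)/4 = 17/4
E[X | Urn B] = (-5 + 5 + 5 + 2)/4 = 7/4
E[X | Urn C] = (5 − 3 + 7)/3 = 3
E[X] = (4/5)·17/4 + (1/10)·7/4 + (1/10)·3 = 31/8

31/8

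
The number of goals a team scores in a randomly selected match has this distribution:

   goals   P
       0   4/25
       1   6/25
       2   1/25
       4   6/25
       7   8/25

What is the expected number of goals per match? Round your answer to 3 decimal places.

3.520

E[X] = (4/25)·0 + (6/25)·1 + (1/25)·2 + (6/25)·4 + (8/25)·7
     = 88/25 ≈ 3.520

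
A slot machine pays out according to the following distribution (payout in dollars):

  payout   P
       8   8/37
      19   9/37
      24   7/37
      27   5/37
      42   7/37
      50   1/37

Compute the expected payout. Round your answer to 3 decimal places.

E[X] = (8/37)·8 + (9/37)·19 + (7/37)·24 + (5/37)·27 + (7/37)·42 + (1/37)·50
     = 882/37 ≈ 23.838

$23.838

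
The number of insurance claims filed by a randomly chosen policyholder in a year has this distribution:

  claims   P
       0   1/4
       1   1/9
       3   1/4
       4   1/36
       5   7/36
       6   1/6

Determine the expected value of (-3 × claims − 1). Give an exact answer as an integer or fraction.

-59/6

E[-3x-1] = (1/4)·(-1) + (1/9)·(-4) + (1/4)·(-10) + (1/36)·(-13) + (7/36)·(-16) + (1/6)·(-19)
     = -59/6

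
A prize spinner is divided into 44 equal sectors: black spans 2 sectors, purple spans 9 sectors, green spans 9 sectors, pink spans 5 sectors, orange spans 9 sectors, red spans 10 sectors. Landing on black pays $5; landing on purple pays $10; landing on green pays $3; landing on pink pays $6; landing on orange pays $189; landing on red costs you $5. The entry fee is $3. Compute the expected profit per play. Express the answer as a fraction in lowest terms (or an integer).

E[payout] = (2/44)·5 + (9/44)·10 + (9/44)·3 + (5/44)·6 + (9/44)·189 + (10/44)·(-5) = 452/11
Expected profit = 452/11 − 3 = 419/11

419/11 dollars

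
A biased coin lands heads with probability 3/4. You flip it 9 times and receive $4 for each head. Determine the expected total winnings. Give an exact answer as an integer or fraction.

E[#heads] = 9·3/4 = 27/4 (linearity over flips).
E[winnings] = 4·27/4 = 27.

$27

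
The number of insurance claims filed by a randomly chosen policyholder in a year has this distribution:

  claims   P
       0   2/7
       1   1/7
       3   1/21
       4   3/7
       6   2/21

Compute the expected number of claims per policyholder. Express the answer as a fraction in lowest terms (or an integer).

18/7

E[X] = (2/7)·0 + (1/7)·1 + (1/21)·3 + (3/7)·4 + (2/21)·6
     = 18/7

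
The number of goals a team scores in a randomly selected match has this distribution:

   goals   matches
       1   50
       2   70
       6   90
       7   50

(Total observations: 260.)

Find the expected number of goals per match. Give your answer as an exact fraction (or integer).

Total = 260, so P(goals=1) = 50/260, etc.
E[X] = (5/26)·1 + (7/26)·2 + (9/26)·6 + (5/26)·7
     = 54/13

54/13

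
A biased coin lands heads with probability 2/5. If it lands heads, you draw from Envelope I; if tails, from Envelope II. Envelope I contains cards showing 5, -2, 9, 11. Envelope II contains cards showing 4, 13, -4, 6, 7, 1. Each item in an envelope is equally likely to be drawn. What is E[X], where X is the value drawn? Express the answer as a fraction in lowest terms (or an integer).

5

E[X | Envelope I] = (5 − 2 + 9 + 11)/4 = 23/4
E[X | Envelope II] = (4 + 13 − 4 + 6 + 7 + 1)/6 = 9/2
E[X] = (2/5)·23/4 + (3/5)·9/2 = 5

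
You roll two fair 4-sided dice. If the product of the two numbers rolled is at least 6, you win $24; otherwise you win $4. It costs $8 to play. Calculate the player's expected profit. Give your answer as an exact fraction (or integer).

E[payout] = (1/2)·4 + (1/2)·24 = 14
Expected profit = 14 − 8 = 6

$6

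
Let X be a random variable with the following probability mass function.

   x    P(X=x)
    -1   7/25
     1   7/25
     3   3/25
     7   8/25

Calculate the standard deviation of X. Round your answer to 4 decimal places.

3.2496

E[X] = 13/5, E[X²] = 433/25
Var(X) = E[X²] − (E[X])² = 433/25 − 169/25 = 264/25
SD(X) = √(264/25) ≈ 3.2496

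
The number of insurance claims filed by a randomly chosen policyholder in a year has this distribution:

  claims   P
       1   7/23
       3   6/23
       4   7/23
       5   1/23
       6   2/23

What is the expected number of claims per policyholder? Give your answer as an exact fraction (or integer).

70/23

E[X] = (7/23)·1 + (6/23)·3 + (7/23)·4 + (1/23)·5 + (2/23)·6
     = 70/23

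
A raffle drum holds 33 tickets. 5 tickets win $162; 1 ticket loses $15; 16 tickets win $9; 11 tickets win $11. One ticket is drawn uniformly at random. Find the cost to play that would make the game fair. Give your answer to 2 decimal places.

E[payout] = (5/33)·162 + (1/33)·(-15) + (16/33)·9 + (11/33)·11 = 1060/33
Fair fee = E[payout] = 1060/33 ≈ $32.12

$32.12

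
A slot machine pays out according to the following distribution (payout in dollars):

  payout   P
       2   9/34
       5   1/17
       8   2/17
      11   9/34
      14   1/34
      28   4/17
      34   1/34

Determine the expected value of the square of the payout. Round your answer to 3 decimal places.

266.324

E[X²] = (9/34)·4 + (1/17)·25 + (2/17)·64 + (9/34)·121 + (1/34)·196 + (4/17)·784 + (1/34)·1156
     = 9055/34 ≈ 266.324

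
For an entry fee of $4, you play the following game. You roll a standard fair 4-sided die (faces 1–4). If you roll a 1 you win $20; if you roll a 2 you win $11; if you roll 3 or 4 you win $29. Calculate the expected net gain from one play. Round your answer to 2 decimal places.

E[payout] = (1/4)·11 + (1/4)·20 + (1/2)·29 = 89/4
Expected profit = 89/4 − 4 = 73/4 ≈ $18.25

$18.25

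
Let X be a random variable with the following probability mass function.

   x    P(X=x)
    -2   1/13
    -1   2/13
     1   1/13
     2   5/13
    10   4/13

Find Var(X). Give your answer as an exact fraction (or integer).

E[X] = (1/13)·(-2) + (2/13)·(-1) + (1/13)·1 + (5/13)·2 + (4/13)·10 = 47/13
E[X²] = (1/13)·4 + (2/13)·1 + (1/13)·1 + (5/13)·4 + (4/13)·100 = 427/13
Var(X) = 427/13 − (47/13)² = 3342/169

3342/169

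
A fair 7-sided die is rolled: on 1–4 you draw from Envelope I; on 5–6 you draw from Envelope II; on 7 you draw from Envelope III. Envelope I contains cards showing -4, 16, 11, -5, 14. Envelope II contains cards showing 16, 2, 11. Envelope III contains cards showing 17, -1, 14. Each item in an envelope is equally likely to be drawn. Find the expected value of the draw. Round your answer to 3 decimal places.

E[X | Envelope I] = (-4 + 16 + 11 − 5 + 14)/5 = 32/5
E[X | Envelope II] = (16 + 2 + 11)/3 = 29/3
E[X | Envelope III] = (17 − 1 + 14)/3 = 10
E[X] = (4/7)·32/5 + (2/7)·29/3 + (1/7)·10 = 824/105 ≈ 7.848

7.848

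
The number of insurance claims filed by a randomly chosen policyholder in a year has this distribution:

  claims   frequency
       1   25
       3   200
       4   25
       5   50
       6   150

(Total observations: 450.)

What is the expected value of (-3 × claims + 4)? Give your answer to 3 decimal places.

-8.500

Total = 450, so P(claims=1) = 25/450, etc.
E[-3x+4] = (1/18)·1 + (4/9)·(-5) + (1/18)·(-8) + (1/9)·(-11) + (1/3)·(-14)
     = -17/2 ≈ -8.500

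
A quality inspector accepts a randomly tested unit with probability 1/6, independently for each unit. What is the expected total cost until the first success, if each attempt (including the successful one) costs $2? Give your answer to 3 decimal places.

$12.000

E[#attempts] = 1/p = 6; E[cost] = 2·6 = 12.
≈ 12.000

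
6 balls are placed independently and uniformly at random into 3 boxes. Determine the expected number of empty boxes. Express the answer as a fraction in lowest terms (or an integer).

64/243

Let Xⱼ=1 if box j is empty. P(Xⱼ=1) = ((3-1)/3)^6 = 64/729.
By linearity, E[#empty] = 3·64/729 = 64/243.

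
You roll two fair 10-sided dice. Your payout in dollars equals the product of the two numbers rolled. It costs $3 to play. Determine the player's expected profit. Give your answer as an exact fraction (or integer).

Distribution of the product of the two numbers rolled: 1 w.p. 1/100, 2 w.p. 1/50, 3 w.p. 1/50, 4 w.p. 3/100, 5 w.p. 1/50, 6 w.p. 1/25, …
E[payout] = (1/100)·1 + (1/50)·2 + (1/50)·3 + (3/100)·4 + (1/50)·5 + (1/25)·6 + (1/50)·7 + (1/25)·8 + (3/100)·9 + (1/25)·10 + (1/25)·12 + (1/50)·14 + (1/50)·15 + (3/100)·16 + (1/25)·18 + (1/25)·20 + (1/50)·21 + (1/25)·24 + (1/100)·25 + (1/50)·27 + (1/50)·28 + (1/25)·30 + (1/50)·32 + (1/50)·35 + (3/100)·36 + (1/25)·40 + (1/50)·42 + (1/50)·45 + (1/50)·48 + (1/100)·49 + (1/50)·50 + (1/50)·54 + (1/50)·56 + (1/50)·60 + (1/50)·63 + (1/100)·64 + (1/50)·70 + (1/50)·72 + (1/50)·80 + (1/100)·81 + (1/50)·90 + (1/100)·100 = 121/4
Expected profit = 121/4 − 3 = 109/4

109/4 dollars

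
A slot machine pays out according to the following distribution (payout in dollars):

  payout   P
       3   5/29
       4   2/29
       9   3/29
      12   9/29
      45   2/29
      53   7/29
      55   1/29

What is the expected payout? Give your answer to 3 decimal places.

E[X] = (5/29)·3 + (2/29)·4 + (3/29)·9 + (9/29)·12 + (2/29)·45 + (7/29)·53 + (1/29)·55
     = 674/29 ≈ 23.241

$23.241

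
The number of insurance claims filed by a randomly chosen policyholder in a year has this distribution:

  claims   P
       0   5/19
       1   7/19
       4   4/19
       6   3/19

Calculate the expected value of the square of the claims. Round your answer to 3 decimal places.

E[X²] = (5/19)·0 + (7/19)·1 + (4/19)·16 + (3/19)·36
     = 179/19 ≈ 9.421

9.421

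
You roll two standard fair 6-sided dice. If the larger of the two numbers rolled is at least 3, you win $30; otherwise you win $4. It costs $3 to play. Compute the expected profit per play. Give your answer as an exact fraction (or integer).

217/9 dollars

E[payout] = (1/9)·4 + (8/9)·30 = 244/9
Expected profit = 244/9 − 3 = 217/9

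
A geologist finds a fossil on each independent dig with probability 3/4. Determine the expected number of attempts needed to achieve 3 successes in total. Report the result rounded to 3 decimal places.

4.000

By linearity (sum of 3 independent geometric waits), E[trials] = 3/p = 3/(3/4) = 4.
≈ 4.000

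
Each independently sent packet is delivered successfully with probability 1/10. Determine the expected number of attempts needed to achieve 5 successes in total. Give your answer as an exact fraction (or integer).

50

By linearity (sum of 5 independent geometric waits), E[trials] = 5/p = 5/(1/10) = 50.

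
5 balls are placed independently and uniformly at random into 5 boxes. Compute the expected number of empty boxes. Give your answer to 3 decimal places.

Let Xⱼ=1 if box j is empty. P(Xⱼ=1) = ((5-1)/5)^5 = 1024/3125.
By linearity, E[#empty] = 5·1024/3125 = 1024/625.
≈ 1.638

1.638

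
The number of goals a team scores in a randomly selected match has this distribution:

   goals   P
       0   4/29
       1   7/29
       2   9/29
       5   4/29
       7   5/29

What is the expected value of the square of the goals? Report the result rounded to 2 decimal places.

13.38

E[X²] = (4/29)·0 + (7/29)·1 + (9/29)·4 + (4/29)·25 + (5/29)·49
     = 388/29 ≈ 13.38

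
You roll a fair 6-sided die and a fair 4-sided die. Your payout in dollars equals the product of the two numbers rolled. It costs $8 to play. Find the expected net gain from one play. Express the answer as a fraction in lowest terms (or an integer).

Distribution of the product of the two numbers rolled: 1 w.p. 1/24, 2 w.p. 1/12, 3 w.p. 1/12, 4 w.p. 1/8, 5 w.p. 1/24, 6 w.p. 1/8, …
E[payout] = (1/24)·1 + (1/12)·2 + (1/12)·3 + (1/8)·4 + (1/24)·5 + (1/8)·6 + (1/12)·8 + (1/24)·9 + (1/24)·10 + (1/8)·12 + (1/24)·15 + (1/24)·16 + (1/24)·18 + (1/24)·20 + (1/24)·24 = 35/4
Expected profit = 35/4 − 8 = 3/4

3/4 dollars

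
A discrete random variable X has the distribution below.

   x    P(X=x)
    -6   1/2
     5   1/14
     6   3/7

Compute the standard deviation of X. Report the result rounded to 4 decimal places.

E[X] = -1/14, E[X²] = 493/14
Var(X) = E[X²] − (E[X])² = 493/14 − 1/196 = 6901/196
SD(X) = √(6901/196) ≈ 5.9337

5.9337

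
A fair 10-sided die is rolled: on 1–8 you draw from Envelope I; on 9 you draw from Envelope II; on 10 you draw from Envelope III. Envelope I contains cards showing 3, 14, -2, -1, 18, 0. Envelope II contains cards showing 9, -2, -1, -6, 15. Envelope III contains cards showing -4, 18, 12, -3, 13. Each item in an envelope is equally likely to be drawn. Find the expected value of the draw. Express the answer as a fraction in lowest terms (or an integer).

E[X | Envelope I] = (3 + 14 − 2 − 1 + 18 + 0)/6 = 16/3
E[X | Envelope II] = (9 − 2 − 1 − 6 + 15)/5 = 3
E[X | Envelope III] = (-4 + 18 + 12 − 3 + 13)/5 = 36/5
E[X] = (4/5)·16/3 + (1/10)·3 + (1/10)·36/5 = 793/150

793/150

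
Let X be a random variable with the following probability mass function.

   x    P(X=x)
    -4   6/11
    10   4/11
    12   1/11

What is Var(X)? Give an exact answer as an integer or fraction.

E[X] = (6/11)·(-4) + (4/11)·10 + (1/11)·12 = 28/11
E[X²] = (6/11)·16 + (4/11)·100 + (1/11)·144 = 640/11
Var(X) = 640/11 − (28/11)² = 6256/121

6256/121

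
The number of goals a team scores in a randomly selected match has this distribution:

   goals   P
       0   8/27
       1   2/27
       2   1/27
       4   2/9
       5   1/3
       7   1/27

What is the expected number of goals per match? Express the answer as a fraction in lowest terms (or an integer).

E[X] = (8/27)·0 + (2/27)·1 + (1/27)·2 + (2/9)·4 + (1/3)·5 + (1/27)·7
     = 80/27

80/27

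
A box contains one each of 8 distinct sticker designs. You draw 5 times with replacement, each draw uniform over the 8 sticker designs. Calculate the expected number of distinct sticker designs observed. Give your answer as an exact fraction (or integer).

Let Xⱼ=1 if type j appears at least once. P(Xⱼ=1) = 1 − ((8−1)/8)^5 = 15961/32768.
E[#distinct] = 8·15961/32768 = 15961/4096.

15961/4096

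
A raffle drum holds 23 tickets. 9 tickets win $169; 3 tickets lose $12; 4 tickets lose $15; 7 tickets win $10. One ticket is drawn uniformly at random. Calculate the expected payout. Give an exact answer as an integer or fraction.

$65

E[payout] = (9/23)·169 + (3/23)·(-12) + (4/23)·(-15) + (7/23)·10 = 65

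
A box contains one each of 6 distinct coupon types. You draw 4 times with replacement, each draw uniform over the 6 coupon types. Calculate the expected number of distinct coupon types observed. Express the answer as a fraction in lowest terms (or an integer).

671/216

Let Xⱼ=1 if type j appears at least once. P(Xⱼ=1) = 1 − ((6−1)/6)^4 = 671/1296.
E[#distinct] = 6·671/1296 = 671/216.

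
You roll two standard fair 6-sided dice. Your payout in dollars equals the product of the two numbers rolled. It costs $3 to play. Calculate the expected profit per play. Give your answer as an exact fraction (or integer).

Distribution of the product of the two numbers rolled: 1 w.p. 1/36, 2 w.p. 1/18, 3 w.p. 1/18, 4 w.p. 1/12, 5 w.p. 1/18, 6 w.p. 1/9, …
E[payout] = (1/36)·1 + (1/18)·2 + (1/18)·3 + (1/12)·4 + (1/18)·5 + (1/9)·6 + (1/18)·8 + (1/36)·9 + (1/18)·10 + (1/9)·12 + (1/18)·15 + (1/36)·16 + (1/18)·18 + (1/18)·20 + (1/18)·24 + (1/36)·25 + (1/18)·30 + (1/36)·36 = 49/4
Expected profit = 49/4 − 3 = 37/4

37/4 dollars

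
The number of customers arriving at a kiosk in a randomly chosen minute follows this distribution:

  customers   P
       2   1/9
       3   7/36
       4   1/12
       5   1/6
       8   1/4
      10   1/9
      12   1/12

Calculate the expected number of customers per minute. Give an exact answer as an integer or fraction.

E[X] = (1/9)·2 + (7/36)·3 + (1/12)·4 + (1/6)·5 + (1/4)·8 + (1/9)·10 + (1/12)·12
     = 73/12

73/12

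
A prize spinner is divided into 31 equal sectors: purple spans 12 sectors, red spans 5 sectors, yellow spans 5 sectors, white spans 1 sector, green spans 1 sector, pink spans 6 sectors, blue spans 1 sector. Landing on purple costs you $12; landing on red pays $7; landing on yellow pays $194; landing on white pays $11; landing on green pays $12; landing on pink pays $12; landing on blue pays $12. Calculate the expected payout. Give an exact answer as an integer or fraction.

E[payout] = (12/31)·(-12) + (5/31)·7 + (5/31)·194 + (1/31)·11 + (1/31)·12 + (6/31)·12 + (1/31)·12 = 968/31

968/31 dollars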